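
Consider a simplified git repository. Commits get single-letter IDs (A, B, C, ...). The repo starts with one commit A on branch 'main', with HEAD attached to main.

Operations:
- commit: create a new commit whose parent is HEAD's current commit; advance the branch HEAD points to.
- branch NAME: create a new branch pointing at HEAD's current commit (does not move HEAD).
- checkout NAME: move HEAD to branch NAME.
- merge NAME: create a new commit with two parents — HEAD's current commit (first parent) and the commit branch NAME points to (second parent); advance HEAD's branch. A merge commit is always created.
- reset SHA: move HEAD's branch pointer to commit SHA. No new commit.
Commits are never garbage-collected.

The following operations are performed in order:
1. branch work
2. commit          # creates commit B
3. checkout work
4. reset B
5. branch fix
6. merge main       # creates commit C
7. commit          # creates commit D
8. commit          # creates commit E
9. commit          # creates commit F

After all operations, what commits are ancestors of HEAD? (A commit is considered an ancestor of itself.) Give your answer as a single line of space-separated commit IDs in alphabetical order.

Answer: A B C D E F

Derivation:
After op 1 (branch): HEAD=main@A [main=A work=A]
After op 2 (commit): HEAD=main@B [main=B work=A]
After op 3 (checkout): HEAD=work@A [main=B work=A]
After op 4 (reset): HEAD=work@B [main=B work=B]
After op 5 (branch): HEAD=work@B [fix=B main=B work=B]
After op 6 (merge): HEAD=work@C [fix=B main=B work=C]
After op 7 (commit): HEAD=work@D [fix=B main=B work=D]
After op 8 (commit): HEAD=work@E [fix=B main=B work=E]
After op 9 (commit): HEAD=work@F [fix=B main=B work=F]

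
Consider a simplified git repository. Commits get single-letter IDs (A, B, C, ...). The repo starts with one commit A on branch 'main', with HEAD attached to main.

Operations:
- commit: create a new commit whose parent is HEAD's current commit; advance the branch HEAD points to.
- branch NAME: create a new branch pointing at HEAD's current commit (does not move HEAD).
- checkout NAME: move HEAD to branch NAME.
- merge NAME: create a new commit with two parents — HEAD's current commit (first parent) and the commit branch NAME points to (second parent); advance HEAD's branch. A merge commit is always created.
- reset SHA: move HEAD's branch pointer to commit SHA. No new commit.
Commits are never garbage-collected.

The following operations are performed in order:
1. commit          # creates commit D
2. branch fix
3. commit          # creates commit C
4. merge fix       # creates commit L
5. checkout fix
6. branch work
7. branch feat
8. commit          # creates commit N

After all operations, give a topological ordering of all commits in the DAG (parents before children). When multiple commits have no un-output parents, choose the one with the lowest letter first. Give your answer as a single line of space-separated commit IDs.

Answer: A D C L N

Derivation:
After op 1 (commit): HEAD=main@D [main=D]
After op 2 (branch): HEAD=main@D [fix=D main=D]
After op 3 (commit): HEAD=main@C [fix=D main=C]
After op 4 (merge): HEAD=main@L [fix=D main=L]
After op 5 (checkout): HEAD=fix@D [fix=D main=L]
After op 6 (branch): HEAD=fix@D [fix=D main=L work=D]
After op 7 (branch): HEAD=fix@D [feat=D fix=D main=L work=D]
After op 8 (commit): HEAD=fix@N [feat=D fix=N main=L work=D]
commit A: parents=[]
commit C: parents=['D']
commit D: parents=['A']
commit L: parents=['C', 'D']
commit N: parents=['D']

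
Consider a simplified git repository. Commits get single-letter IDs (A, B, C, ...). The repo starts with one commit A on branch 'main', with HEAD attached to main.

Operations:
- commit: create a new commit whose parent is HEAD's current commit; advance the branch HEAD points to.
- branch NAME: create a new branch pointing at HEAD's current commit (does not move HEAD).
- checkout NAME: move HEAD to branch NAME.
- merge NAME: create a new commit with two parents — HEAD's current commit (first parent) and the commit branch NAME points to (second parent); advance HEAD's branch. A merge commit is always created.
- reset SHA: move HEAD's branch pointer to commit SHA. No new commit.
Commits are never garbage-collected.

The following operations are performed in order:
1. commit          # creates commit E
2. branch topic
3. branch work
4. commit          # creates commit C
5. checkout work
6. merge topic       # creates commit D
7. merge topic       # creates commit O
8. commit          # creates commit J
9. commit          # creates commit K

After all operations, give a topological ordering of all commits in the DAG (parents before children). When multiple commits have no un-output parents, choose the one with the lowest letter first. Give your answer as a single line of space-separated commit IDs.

After op 1 (commit): HEAD=main@E [main=E]
After op 2 (branch): HEAD=main@E [main=E topic=E]
After op 3 (branch): HEAD=main@E [main=E topic=E work=E]
After op 4 (commit): HEAD=main@C [main=C topic=E work=E]
After op 5 (checkout): HEAD=work@E [main=C topic=E work=E]
After op 6 (merge): HEAD=work@D [main=C topic=E work=D]
After op 7 (merge): HEAD=work@O [main=C topic=E work=O]
After op 8 (commit): HEAD=work@J [main=C topic=E work=J]
After op 9 (commit): HEAD=work@K [main=C topic=E work=K]
commit A: parents=[]
commit C: parents=['E']
commit D: parents=['E', 'E']
commit E: parents=['A']
commit J: parents=['O']
commit K: parents=['J']
commit O: parents=['D', 'E']

Answer: A E C D O J K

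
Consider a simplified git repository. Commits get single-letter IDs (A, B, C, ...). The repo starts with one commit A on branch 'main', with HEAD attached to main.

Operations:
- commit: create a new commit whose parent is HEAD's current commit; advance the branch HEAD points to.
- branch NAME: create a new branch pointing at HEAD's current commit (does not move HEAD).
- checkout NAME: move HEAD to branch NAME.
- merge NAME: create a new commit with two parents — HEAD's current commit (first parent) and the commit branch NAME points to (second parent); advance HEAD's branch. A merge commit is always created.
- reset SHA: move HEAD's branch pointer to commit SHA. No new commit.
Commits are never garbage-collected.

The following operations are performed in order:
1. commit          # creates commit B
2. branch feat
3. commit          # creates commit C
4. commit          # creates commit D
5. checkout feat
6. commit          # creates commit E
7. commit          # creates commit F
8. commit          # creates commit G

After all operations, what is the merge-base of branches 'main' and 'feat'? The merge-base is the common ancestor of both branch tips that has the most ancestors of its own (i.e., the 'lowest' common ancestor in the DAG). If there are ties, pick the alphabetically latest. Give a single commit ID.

After op 1 (commit): HEAD=main@B [main=B]
After op 2 (branch): HEAD=main@B [feat=B main=B]
After op 3 (commit): HEAD=main@C [feat=B main=C]
After op 4 (commit): HEAD=main@D [feat=B main=D]
After op 5 (checkout): HEAD=feat@B [feat=B main=D]
After op 6 (commit): HEAD=feat@E [feat=E main=D]
After op 7 (commit): HEAD=feat@F [feat=F main=D]
After op 8 (commit): HEAD=feat@G [feat=G main=D]
ancestors(main=D): ['A', 'B', 'C', 'D']
ancestors(feat=G): ['A', 'B', 'E', 'F', 'G']
common: ['A', 'B']

Answer: B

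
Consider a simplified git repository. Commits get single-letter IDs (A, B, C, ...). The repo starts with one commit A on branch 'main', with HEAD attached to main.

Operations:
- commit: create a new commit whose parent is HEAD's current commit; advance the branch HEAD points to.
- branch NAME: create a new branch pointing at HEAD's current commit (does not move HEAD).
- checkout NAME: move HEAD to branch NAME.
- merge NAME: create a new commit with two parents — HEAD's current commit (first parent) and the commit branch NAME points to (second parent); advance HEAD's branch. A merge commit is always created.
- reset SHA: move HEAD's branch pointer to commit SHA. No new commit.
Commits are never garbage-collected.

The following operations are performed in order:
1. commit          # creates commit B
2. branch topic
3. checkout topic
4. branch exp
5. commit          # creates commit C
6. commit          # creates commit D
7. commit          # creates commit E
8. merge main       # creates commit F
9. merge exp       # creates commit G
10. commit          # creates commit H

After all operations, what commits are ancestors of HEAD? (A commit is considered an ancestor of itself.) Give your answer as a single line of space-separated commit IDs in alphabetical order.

Answer: A B C D E F G H

Derivation:
After op 1 (commit): HEAD=main@B [main=B]
After op 2 (branch): HEAD=main@B [main=B topic=B]
After op 3 (checkout): HEAD=topic@B [main=B topic=B]
After op 4 (branch): HEAD=topic@B [exp=B main=B topic=B]
After op 5 (commit): HEAD=topic@C [exp=B main=B topic=C]
After op 6 (commit): HEAD=topic@D [exp=B main=B topic=D]
After op 7 (commit): HEAD=topic@E [exp=B main=B topic=E]
After op 8 (merge): HEAD=topic@F [exp=B main=B topic=F]
After op 9 (merge): HEAD=topic@G [exp=B main=B topic=G]
After op 10 (commit): HEAD=topic@H [exp=B main=B topic=H]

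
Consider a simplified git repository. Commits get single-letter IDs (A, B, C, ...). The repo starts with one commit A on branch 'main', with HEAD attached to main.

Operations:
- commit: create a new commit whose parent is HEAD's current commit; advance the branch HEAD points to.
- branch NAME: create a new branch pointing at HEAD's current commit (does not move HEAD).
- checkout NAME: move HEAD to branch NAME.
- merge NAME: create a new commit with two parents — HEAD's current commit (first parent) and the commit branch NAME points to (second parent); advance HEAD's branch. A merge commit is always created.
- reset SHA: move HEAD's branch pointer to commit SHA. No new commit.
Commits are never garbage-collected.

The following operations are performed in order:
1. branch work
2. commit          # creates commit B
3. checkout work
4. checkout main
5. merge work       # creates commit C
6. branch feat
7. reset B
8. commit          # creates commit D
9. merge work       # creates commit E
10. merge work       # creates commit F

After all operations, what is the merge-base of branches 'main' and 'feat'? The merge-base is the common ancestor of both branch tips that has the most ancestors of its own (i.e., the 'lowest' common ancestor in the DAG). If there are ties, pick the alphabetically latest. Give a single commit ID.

After op 1 (branch): HEAD=main@A [main=A work=A]
After op 2 (commit): HEAD=main@B [main=B work=A]
After op 3 (checkout): HEAD=work@A [main=B work=A]
After op 4 (checkout): HEAD=main@B [main=B work=A]
After op 5 (merge): HEAD=main@C [main=C work=A]
After op 6 (branch): HEAD=main@C [feat=C main=C work=A]
After op 7 (reset): HEAD=main@B [feat=C main=B work=A]
After op 8 (commit): HEAD=main@D [feat=C main=D work=A]
After op 9 (merge): HEAD=main@E [feat=C main=E work=A]
After op 10 (merge): HEAD=main@F [feat=C main=F work=A]
ancestors(main=F): ['A', 'B', 'D', 'E', 'F']
ancestors(feat=C): ['A', 'B', 'C']
common: ['A', 'B']

Answer: B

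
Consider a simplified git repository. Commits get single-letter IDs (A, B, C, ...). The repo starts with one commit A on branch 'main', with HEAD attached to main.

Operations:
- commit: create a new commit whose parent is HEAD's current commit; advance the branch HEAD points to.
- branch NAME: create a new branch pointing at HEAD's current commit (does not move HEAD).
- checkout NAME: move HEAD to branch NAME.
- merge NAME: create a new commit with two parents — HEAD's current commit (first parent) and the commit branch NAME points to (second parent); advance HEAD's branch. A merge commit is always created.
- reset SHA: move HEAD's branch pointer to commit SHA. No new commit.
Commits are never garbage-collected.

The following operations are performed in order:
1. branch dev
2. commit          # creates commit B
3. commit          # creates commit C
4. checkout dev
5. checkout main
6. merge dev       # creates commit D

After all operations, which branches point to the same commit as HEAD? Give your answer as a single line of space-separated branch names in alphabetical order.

Answer: main

Derivation:
After op 1 (branch): HEAD=main@A [dev=A main=A]
After op 2 (commit): HEAD=main@B [dev=A main=B]
After op 3 (commit): HEAD=main@C [dev=A main=C]
After op 4 (checkout): HEAD=dev@A [dev=A main=C]
After op 5 (checkout): HEAD=main@C [dev=A main=C]
After op 6 (merge): HEAD=main@D [dev=A main=D]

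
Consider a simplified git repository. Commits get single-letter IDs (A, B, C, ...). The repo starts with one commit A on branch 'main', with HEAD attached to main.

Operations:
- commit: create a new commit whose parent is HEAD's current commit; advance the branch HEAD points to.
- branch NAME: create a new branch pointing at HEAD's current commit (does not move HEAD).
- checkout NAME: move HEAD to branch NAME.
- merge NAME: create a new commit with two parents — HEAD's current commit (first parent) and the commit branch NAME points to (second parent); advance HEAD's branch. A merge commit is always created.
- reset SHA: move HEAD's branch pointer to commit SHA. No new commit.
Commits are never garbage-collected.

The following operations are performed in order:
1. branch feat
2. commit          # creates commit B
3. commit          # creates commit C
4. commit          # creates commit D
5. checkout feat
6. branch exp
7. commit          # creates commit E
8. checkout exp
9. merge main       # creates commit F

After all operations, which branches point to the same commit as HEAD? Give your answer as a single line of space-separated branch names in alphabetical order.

After op 1 (branch): HEAD=main@A [feat=A main=A]
After op 2 (commit): HEAD=main@B [feat=A main=B]
After op 3 (commit): HEAD=main@C [feat=A main=C]
After op 4 (commit): HEAD=main@D [feat=A main=D]
After op 5 (checkout): HEAD=feat@A [feat=A main=D]
After op 6 (branch): HEAD=feat@A [exp=A feat=A main=D]
After op 7 (commit): HEAD=feat@E [exp=A feat=E main=D]
After op 8 (checkout): HEAD=exp@A [exp=A feat=E main=D]
After op 9 (merge): HEAD=exp@F [exp=F feat=E main=D]

Answer: exp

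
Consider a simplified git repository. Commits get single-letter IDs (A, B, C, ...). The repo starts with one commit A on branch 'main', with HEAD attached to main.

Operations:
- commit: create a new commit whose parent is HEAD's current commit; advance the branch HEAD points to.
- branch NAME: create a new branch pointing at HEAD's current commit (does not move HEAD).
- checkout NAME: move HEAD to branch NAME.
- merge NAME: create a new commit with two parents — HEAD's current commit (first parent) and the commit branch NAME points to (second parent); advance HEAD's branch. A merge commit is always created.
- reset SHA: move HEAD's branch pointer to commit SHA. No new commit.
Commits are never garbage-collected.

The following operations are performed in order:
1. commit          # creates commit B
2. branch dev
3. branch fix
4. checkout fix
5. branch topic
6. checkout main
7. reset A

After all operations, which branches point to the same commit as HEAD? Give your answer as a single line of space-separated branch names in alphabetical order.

After op 1 (commit): HEAD=main@B [main=B]
After op 2 (branch): HEAD=main@B [dev=B main=B]
After op 3 (branch): HEAD=main@B [dev=B fix=B main=B]
After op 4 (checkout): HEAD=fix@B [dev=B fix=B main=B]
After op 5 (branch): HEAD=fix@B [dev=B fix=B main=B topic=B]
After op 6 (checkout): HEAD=main@B [dev=B fix=B main=B topic=B]
After op 7 (reset): HEAD=main@A [dev=B fix=B main=A topic=B]

Answer: main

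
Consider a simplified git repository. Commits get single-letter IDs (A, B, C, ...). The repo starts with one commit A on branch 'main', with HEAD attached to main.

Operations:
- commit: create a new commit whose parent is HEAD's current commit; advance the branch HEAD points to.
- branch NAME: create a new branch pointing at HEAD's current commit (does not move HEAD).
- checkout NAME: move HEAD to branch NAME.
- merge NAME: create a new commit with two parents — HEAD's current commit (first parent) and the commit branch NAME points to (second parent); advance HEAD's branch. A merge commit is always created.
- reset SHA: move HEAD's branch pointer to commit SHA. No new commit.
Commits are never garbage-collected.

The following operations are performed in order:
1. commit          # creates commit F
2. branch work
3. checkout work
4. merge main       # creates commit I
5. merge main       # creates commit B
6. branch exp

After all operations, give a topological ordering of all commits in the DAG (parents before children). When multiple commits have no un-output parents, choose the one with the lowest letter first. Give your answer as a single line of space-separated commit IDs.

After op 1 (commit): HEAD=main@F [main=F]
After op 2 (branch): HEAD=main@F [main=F work=F]
After op 3 (checkout): HEAD=work@F [main=F work=F]
After op 4 (merge): HEAD=work@I [main=F work=I]
After op 5 (merge): HEAD=work@B [main=F work=B]
After op 6 (branch): HEAD=work@B [exp=B main=F work=B]
commit A: parents=[]
commit B: parents=['I', 'F']
commit F: parents=['A']
commit I: parents=['F', 'F']

Answer: A F I B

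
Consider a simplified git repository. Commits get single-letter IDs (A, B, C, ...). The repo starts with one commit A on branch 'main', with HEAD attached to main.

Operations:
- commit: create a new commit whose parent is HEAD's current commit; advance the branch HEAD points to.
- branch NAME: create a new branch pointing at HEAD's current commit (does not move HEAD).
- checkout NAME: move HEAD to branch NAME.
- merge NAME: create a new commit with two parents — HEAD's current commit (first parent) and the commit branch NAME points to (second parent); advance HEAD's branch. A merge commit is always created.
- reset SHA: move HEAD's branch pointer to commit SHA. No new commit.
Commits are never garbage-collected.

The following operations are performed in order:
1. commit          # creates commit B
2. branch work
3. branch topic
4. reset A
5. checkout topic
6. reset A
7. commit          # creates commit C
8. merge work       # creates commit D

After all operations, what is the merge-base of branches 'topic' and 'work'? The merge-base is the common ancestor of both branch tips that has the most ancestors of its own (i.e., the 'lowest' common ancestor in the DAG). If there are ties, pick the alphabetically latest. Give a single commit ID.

Answer: B

Derivation:
After op 1 (commit): HEAD=main@B [main=B]
After op 2 (branch): HEAD=main@B [main=B work=B]
After op 3 (branch): HEAD=main@B [main=B topic=B work=B]
After op 4 (reset): HEAD=main@A [main=A topic=B work=B]
After op 5 (checkout): HEAD=topic@B [main=A topic=B work=B]
After op 6 (reset): HEAD=topic@A [main=A topic=A work=B]
After op 7 (commit): HEAD=topic@C [main=A topic=C work=B]
After op 8 (merge): HEAD=topic@D [main=A topic=D work=B]
ancestors(topic=D): ['A', 'B', 'C', 'D']
ancestors(work=B): ['A', 'B']
common: ['A', 'B']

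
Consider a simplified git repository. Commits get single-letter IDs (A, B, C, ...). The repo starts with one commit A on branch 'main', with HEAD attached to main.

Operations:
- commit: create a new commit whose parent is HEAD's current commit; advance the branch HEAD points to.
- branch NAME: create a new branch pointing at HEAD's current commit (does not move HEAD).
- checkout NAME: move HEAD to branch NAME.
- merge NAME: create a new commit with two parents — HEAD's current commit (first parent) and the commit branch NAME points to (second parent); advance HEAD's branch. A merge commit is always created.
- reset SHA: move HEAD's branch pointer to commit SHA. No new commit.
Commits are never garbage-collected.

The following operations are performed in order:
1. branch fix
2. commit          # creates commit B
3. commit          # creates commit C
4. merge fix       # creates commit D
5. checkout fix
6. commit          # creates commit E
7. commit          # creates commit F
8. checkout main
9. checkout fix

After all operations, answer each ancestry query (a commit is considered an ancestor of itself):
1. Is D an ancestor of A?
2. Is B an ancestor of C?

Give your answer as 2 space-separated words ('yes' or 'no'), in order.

After op 1 (branch): HEAD=main@A [fix=A main=A]
After op 2 (commit): HEAD=main@B [fix=A main=B]
After op 3 (commit): HEAD=main@C [fix=A main=C]
After op 4 (merge): HEAD=main@D [fix=A main=D]
After op 5 (checkout): HEAD=fix@A [fix=A main=D]
After op 6 (commit): HEAD=fix@E [fix=E main=D]
After op 7 (commit): HEAD=fix@F [fix=F main=D]
After op 8 (checkout): HEAD=main@D [fix=F main=D]
After op 9 (checkout): HEAD=fix@F [fix=F main=D]
ancestors(A) = {A}; D in? no
ancestors(C) = {A,B,C}; B in? yes

Answer: no yes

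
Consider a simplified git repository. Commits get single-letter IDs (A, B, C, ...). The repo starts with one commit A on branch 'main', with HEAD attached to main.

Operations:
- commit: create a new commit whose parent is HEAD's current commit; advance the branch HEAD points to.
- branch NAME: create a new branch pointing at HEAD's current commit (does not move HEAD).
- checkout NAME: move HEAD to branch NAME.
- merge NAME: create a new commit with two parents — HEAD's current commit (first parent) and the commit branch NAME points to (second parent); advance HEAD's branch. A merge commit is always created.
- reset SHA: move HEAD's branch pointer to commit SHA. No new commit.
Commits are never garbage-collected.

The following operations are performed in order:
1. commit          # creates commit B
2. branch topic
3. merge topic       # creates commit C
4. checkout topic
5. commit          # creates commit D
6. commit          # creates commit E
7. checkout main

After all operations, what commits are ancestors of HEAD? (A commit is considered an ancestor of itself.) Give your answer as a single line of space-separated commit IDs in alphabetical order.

Answer: A B C

Derivation:
After op 1 (commit): HEAD=main@B [main=B]
After op 2 (branch): HEAD=main@B [main=B topic=B]
After op 3 (merge): HEAD=main@C [main=C topic=B]
After op 4 (checkout): HEAD=topic@B [main=C topic=B]
After op 5 (commit): HEAD=topic@D [main=C topic=D]
After op 6 (commit): HEAD=topic@E [main=C topic=E]
After op 7 (checkout): HEAD=main@C [main=C topic=E]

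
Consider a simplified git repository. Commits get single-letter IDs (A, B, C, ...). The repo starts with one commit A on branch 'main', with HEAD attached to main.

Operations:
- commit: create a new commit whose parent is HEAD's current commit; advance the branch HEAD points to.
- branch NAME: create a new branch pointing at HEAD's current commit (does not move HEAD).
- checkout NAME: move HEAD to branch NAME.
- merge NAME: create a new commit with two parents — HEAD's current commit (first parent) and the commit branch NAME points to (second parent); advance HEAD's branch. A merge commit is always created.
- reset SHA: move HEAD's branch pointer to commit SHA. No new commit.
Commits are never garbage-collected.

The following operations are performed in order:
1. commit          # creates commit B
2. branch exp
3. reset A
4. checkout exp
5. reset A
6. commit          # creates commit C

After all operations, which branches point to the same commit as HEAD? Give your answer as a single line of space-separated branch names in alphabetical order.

Answer: exp

Derivation:
After op 1 (commit): HEAD=main@B [main=B]
After op 2 (branch): HEAD=main@B [exp=B main=B]
After op 3 (reset): HEAD=main@A [exp=B main=A]
After op 4 (checkout): HEAD=exp@B [exp=B main=A]
After op 5 (reset): HEAD=exp@A [exp=A main=A]
After op 6 (commit): HEAD=exp@C [exp=C main=A]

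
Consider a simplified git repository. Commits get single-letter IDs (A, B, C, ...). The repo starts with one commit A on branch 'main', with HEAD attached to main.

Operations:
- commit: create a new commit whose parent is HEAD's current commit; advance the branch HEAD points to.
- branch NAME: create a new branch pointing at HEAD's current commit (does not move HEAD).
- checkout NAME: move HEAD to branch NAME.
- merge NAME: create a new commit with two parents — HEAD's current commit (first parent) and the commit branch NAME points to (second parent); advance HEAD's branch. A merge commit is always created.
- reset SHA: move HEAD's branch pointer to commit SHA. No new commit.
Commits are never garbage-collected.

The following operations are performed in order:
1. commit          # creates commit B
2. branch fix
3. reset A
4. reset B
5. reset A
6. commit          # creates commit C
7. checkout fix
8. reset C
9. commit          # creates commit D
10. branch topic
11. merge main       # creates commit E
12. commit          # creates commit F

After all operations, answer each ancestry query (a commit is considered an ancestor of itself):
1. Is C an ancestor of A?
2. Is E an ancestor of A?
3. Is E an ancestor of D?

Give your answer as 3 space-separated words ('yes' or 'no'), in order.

After op 1 (commit): HEAD=main@B [main=B]
After op 2 (branch): HEAD=main@B [fix=B main=B]
After op 3 (reset): HEAD=main@A [fix=B main=A]
After op 4 (reset): HEAD=main@B [fix=B main=B]
After op 5 (reset): HEAD=main@A [fix=B main=A]
After op 6 (commit): HEAD=main@C [fix=B main=C]
After op 7 (checkout): HEAD=fix@B [fix=B main=C]
After op 8 (reset): HEAD=fix@C [fix=C main=C]
After op 9 (commit): HEAD=fix@D [fix=D main=C]
After op 10 (branch): HEAD=fix@D [fix=D main=C topic=D]
After op 11 (merge): HEAD=fix@E [fix=E main=C topic=D]
After op 12 (commit): HEAD=fix@F [fix=F main=C topic=D]
ancestors(A) = {A}; C in? no
ancestors(A) = {A}; E in? no
ancestors(D) = {A,C,D}; E in? no

Answer: no no no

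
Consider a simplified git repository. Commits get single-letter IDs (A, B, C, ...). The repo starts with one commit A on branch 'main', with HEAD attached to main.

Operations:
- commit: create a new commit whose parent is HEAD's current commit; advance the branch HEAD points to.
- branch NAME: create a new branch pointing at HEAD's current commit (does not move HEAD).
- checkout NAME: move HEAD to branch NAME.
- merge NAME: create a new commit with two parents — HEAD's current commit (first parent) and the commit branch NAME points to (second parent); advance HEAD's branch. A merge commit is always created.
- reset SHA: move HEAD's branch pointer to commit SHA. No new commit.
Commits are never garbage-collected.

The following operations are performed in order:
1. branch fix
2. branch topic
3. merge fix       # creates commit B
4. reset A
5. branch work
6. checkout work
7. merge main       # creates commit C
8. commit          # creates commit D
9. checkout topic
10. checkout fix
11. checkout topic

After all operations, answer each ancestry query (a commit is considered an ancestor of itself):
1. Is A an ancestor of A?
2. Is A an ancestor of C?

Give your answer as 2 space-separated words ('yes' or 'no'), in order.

After op 1 (branch): HEAD=main@A [fix=A main=A]
After op 2 (branch): HEAD=main@A [fix=A main=A topic=A]
After op 3 (merge): HEAD=main@B [fix=A main=B topic=A]
After op 4 (reset): HEAD=main@A [fix=A main=A topic=A]
After op 5 (branch): HEAD=main@A [fix=A main=A topic=A work=A]
After op 6 (checkout): HEAD=work@A [fix=A main=A topic=A work=A]
After op 7 (merge): HEAD=work@C [fix=A main=A topic=A work=C]
After op 8 (commit): HEAD=work@D [fix=A main=A topic=A work=D]
After op 9 (checkout): HEAD=topic@A [fix=A main=A topic=A work=D]
After op 10 (checkout): HEAD=fix@A [fix=A main=A topic=A work=D]
After op 11 (checkout): HEAD=topic@A [fix=A main=A topic=A work=D]
ancestors(A) = {A}; A in? yes
ancestors(C) = {A,C}; A in? yes

Answer: yes yes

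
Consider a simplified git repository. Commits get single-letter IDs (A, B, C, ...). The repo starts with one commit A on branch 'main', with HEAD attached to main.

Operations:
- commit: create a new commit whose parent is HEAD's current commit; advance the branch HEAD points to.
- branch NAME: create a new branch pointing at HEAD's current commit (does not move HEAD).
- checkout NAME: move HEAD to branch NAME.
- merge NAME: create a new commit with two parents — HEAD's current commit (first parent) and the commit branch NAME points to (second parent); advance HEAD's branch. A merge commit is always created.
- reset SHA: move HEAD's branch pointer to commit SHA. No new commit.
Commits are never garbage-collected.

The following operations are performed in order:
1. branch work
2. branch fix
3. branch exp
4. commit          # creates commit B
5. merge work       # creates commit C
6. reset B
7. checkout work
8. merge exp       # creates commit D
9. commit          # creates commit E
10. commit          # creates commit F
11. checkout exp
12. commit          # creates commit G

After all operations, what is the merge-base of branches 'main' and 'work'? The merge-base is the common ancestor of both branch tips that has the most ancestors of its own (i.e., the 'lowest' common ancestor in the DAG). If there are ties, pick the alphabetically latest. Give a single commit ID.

After op 1 (branch): HEAD=main@A [main=A work=A]
After op 2 (branch): HEAD=main@A [fix=A main=A work=A]
After op 3 (branch): HEAD=main@A [exp=A fix=A main=A work=A]
After op 4 (commit): HEAD=main@B [exp=A fix=A main=B work=A]
After op 5 (merge): HEAD=main@C [exp=A fix=A main=C work=A]
After op 6 (reset): HEAD=main@B [exp=A fix=A main=B work=A]
After op 7 (checkout): HEAD=work@A [exp=A fix=A main=B work=A]
After op 8 (merge): HEAD=work@D [exp=A fix=A main=B work=D]
After op 9 (commit): HEAD=work@E [exp=A fix=A main=B work=E]
After op 10 (commit): HEAD=work@F [exp=A fix=A main=B work=F]
After op 11 (checkout): HEAD=exp@A [exp=A fix=A main=B work=F]
After op 12 (commit): HEAD=exp@G [exp=G fix=A main=B work=F]
ancestors(main=B): ['A', 'B']
ancestors(work=F): ['A', 'D', 'E', 'F']
common: ['A']

Answer: A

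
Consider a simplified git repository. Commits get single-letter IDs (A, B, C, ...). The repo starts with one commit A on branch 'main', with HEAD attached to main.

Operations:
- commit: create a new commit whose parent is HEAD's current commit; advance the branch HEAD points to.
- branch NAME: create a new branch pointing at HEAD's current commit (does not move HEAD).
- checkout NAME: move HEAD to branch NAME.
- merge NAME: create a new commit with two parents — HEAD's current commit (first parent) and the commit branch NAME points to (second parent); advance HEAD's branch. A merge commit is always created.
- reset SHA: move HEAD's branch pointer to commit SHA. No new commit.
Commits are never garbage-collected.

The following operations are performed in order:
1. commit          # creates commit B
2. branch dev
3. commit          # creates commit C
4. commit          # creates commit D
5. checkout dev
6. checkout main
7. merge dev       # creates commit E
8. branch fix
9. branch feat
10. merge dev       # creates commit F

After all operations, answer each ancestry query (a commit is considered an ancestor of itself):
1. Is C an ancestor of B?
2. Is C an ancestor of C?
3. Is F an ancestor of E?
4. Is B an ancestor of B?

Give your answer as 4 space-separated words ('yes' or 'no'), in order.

Answer: no yes no yes

Derivation:
After op 1 (commit): HEAD=main@B [main=B]
After op 2 (branch): HEAD=main@B [dev=B main=B]
After op 3 (commit): HEAD=main@C [dev=B main=C]
After op 4 (commit): HEAD=main@D [dev=B main=D]
After op 5 (checkout): HEAD=dev@B [dev=B main=D]
After op 6 (checkout): HEAD=main@D [dev=B main=D]
After op 7 (merge): HEAD=main@E [dev=B main=E]
After op 8 (branch): HEAD=main@E [dev=B fix=E main=E]
After op 9 (branch): HEAD=main@E [dev=B feat=E fix=E main=E]
After op 10 (merge): HEAD=main@F [dev=B feat=E fix=E main=F]
ancestors(B) = {A,B}; C in? no
ancestors(C) = {A,B,C}; C in? yes
ancestors(E) = {A,B,C,D,E}; F in? no
ancestors(B) = {A,B}; B in? yes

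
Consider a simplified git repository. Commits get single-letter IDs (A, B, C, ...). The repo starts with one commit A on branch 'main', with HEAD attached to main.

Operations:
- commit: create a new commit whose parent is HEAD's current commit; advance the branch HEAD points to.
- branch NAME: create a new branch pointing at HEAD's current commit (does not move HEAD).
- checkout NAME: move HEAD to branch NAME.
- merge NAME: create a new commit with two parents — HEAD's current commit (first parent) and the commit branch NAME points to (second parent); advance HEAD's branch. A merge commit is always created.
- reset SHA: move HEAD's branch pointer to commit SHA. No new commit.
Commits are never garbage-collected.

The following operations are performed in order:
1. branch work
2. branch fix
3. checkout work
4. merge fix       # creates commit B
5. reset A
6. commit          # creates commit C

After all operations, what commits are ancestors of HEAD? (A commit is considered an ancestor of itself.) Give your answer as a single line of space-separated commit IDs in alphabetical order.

After op 1 (branch): HEAD=main@A [main=A work=A]
After op 2 (branch): HEAD=main@A [fix=A main=A work=A]
After op 3 (checkout): HEAD=work@A [fix=A main=A work=A]
After op 4 (merge): HEAD=work@B [fix=A main=A work=B]
After op 5 (reset): HEAD=work@A [fix=A main=A work=A]
After op 6 (commit): HEAD=work@C [fix=A main=A work=C]

Answer: A C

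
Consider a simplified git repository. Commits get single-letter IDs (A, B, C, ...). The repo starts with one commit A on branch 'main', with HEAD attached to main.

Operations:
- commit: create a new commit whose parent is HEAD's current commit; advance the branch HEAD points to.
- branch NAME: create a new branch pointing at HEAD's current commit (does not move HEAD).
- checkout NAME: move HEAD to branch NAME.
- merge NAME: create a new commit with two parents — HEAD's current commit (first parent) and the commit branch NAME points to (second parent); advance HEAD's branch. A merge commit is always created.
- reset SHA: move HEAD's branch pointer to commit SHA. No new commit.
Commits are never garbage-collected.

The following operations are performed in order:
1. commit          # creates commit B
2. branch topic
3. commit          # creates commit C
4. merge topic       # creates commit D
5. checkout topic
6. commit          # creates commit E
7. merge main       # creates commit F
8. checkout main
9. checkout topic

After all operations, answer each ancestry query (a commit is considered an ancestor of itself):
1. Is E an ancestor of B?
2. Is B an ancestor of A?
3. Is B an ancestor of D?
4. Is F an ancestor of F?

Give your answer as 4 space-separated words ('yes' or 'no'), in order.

After op 1 (commit): HEAD=main@B [main=B]
After op 2 (branch): HEAD=main@B [main=B topic=B]
After op 3 (commit): HEAD=main@C [main=C topic=B]
After op 4 (merge): HEAD=main@D [main=D topic=B]
After op 5 (checkout): HEAD=topic@B [main=D topic=B]
After op 6 (commit): HEAD=topic@E [main=D topic=E]
After op 7 (merge): HEAD=topic@F [main=D topic=F]
After op 8 (checkout): HEAD=main@D [main=D topic=F]
After op 9 (checkout): HEAD=topic@F [main=D topic=F]
ancestors(B) = {A,B}; E in? no
ancestors(A) = {A}; B in? no
ancestors(D) = {A,B,C,D}; B in? yes
ancestors(F) = {A,B,C,D,E,F}; F in? yes

Answer: no no yes yes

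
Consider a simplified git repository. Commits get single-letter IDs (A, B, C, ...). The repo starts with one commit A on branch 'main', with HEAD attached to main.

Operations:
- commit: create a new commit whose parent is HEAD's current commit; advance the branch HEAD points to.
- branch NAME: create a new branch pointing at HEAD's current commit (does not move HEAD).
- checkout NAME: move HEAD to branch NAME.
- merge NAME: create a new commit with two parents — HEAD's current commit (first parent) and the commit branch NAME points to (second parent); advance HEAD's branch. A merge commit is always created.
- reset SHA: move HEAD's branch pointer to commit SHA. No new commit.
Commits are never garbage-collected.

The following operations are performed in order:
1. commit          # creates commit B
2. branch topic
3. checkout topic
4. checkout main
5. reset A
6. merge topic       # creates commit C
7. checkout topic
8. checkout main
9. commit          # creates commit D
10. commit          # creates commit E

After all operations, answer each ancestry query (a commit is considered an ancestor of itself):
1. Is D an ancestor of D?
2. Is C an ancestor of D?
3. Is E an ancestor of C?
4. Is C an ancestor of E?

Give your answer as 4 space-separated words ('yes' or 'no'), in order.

After op 1 (commit): HEAD=main@B [main=B]
After op 2 (branch): HEAD=main@B [main=B topic=B]
After op 3 (checkout): HEAD=topic@B [main=B topic=B]
After op 4 (checkout): HEAD=main@B [main=B topic=B]
After op 5 (reset): HEAD=main@A [main=A topic=B]
After op 6 (merge): HEAD=main@C [main=C topic=B]
After op 7 (checkout): HEAD=topic@B [main=C topic=B]
After op 8 (checkout): HEAD=main@C [main=C topic=B]
After op 9 (commit): HEAD=main@D [main=D topic=B]
After op 10 (commit): HEAD=main@E [main=E topic=B]
ancestors(D) = {A,B,C,D}; D in? yes
ancestors(D) = {A,B,C,D}; C in? yes
ancestors(C) = {A,B,C}; E in? no
ancestors(E) = {A,B,C,D,E}; C in? yes

Answer: yes yes no yes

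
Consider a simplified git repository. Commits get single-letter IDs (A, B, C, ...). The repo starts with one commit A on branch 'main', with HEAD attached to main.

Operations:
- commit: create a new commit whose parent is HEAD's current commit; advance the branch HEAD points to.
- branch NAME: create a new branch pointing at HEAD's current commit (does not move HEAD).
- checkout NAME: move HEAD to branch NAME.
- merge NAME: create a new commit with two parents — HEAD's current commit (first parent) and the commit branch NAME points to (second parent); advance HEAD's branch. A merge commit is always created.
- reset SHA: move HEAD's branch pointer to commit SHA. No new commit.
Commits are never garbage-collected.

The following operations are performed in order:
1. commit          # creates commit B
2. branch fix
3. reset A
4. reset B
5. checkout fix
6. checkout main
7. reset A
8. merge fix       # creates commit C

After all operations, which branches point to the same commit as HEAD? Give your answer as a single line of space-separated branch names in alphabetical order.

After op 1 (commit): HEAD=main@B [main=B]
After op 2 (branch): HEAD=main@B [fix=B main=B]
After op 3 (reset): HEAD=main@A [fix=B main=A]
After op 4 (reset): HEAD=main@B [fix=B main=B]
After op 5 (checkout): HEAD=fix@B [fix=B main=B]
After op 6 (checkout): HEAD=main@B [fix=B main=B]
After op 7 (reset): HEAD=main@A [fix=B main=A]
After op 8 (merge): HEAD=main@C [fix=B main=C]

Answer: main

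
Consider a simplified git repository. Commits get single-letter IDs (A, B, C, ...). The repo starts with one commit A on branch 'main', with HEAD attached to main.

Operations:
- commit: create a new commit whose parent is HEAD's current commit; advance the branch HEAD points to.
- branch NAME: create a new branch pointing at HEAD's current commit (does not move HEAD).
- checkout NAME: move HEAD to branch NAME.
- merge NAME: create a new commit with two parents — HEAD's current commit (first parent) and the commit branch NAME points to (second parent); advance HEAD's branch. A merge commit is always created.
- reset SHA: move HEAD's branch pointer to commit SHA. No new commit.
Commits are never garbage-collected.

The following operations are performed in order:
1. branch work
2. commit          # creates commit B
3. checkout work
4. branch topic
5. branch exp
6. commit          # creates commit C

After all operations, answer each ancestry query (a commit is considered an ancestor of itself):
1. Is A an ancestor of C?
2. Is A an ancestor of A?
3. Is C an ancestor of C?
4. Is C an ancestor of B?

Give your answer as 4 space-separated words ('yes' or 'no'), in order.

After op 1 (branch): HEAD=main@A [main=A work=A]
After op 2 (commit): HEAD=main@B [main=B work=A]
After op 3 (checkout): HEAD=work@A [main=B work=A]
After op 4 (branch): HEAD=work@A [main=B topic=A work=A]
After op 5 (branch): HEAD=work@A [exp=A main=B topic=A work=A]
After op 6 (commit): HEAD=work@C [exp=A main=B topic=A work=C]
ancestors(C) = {A,C}; A in? yes
ancestors(A) = {A}; A in? yes
ancestors(C) = {A,C}; C in? yes
ancestors(B) = {A,B}; C in? no

Answer: yes yes yes no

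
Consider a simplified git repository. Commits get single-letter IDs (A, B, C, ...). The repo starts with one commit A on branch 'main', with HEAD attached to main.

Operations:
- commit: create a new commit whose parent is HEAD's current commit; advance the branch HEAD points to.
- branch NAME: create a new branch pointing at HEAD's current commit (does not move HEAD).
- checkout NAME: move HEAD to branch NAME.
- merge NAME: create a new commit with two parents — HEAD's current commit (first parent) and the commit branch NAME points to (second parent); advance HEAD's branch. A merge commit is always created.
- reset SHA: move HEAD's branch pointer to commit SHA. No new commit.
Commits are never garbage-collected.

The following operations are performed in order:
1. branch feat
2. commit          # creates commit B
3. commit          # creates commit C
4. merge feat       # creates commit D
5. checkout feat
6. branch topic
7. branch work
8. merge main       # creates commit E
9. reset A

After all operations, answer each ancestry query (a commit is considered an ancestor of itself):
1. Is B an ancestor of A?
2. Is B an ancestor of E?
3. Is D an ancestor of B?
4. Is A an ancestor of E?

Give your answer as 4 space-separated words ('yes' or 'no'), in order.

After op 1 (branch): HEAD=main@A [feat=A main=A]
After op 2 (commit): HEAD=main@B [feat=A main=B]
After op 3 (commit): HEAD=main@C [feat=A main=C]
After op 4 (merge): HEAD=main@D [feat=A main=D]
After op 5 (checkout): HEAD=feat@A [feat=A main=D]
After op 6 (branch): HEAD=feat@A [feat=A main=D topic=A]
After op 7 (branch): HEAD=feat@A [feat=A main=D topic=A work=A]
After op 8 (merge): HEAD=feat@E [feat=E main=D topic=A work=A]
After op 9 (reset): HEAD=feat@A [feat=A main=D topic=A work=A]
ancestors(A) = {A}; B in? no
ancestors(E) = {A,B,C,D,E}; B in? yes
ancestors(B) = {A,B}; D in? no
ancestors(E) = {A,B,C,D,E}; A in? yes

Answer: no yes no yes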